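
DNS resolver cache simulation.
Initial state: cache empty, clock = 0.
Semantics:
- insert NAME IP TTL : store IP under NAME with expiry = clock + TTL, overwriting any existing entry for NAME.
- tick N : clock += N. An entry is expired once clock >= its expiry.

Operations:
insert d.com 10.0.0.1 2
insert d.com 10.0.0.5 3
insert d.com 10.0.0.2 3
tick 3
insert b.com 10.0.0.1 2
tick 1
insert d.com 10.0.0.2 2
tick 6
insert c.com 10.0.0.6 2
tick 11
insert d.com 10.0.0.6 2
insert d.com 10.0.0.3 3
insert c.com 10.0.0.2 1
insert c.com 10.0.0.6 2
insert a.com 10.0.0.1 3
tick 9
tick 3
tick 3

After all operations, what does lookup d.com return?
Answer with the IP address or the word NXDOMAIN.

Op 1: insert d.com -> 10.0.0.1 (expiry=0+2=2). clock=0
Op 2: insert d.com -> 10.0.0.5 (expiry=0+3=3). clock=0
Op 3: insert d.com -> 10.0.0.2 (expiry=0+3=3). clock=0
Op 4: tick 3 -> clock=3. purged={d.com}
Op 5: insert b.com -> 10.0.0.1 (expiry=3+2=5). clock=3
Op 6: tick 1 -> clock=4.
Op 7: insert d.com -> 10.0.0.2 (expiry=4+2=6). clock=4
Op 8: tick 6 -> clock=10. purged={b.com,d.com}
Op 9: insert c.com -> 10.0.0.6 (expiry=10+2=12). clock=10
Op 10: tick 11 -> clock=21. purged={c.com}
Op 11: insert d.com -> 10.0.0.6 (expiry=21+2=23). clock=21
Op 12: insert d.com -> 10.0.0.3 (expiry=21+3=24). clock=21
Op 13: insert c.com -> 10.0.0.2 (expiry=21+1=22). clock=21
Op 14: insert c.com -> 10.0.0.6 (expiry=21+2=23). clock=21
Op 15: insert a.com -> 10.0.0.1 (expiry=21+3=24). clock=21
Op 16: tick 9 -> clock=30. purged={a.com,c.com,d.com}
Op 17: tick 3 -> clock=33.
Op 18: tick 3 -> clock=36.
lookup d.com: not in cache (expired or never inserted)

Answer: NXDOMAIN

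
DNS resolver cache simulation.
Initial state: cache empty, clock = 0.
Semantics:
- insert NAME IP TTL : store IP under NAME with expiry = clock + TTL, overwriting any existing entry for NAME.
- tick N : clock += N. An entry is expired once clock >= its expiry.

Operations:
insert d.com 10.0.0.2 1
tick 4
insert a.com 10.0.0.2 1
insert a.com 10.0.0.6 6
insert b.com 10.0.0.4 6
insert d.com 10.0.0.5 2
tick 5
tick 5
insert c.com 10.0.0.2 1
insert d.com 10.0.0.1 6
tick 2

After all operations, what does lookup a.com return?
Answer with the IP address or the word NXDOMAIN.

Op 1: insert d.com -> 10.0.0.2 (expiry=0+1=1). clock=0
Op 2: tick 4 -> clock=4. purged={d.com}
Op 3: insert a.com -> 10.0.0.2 (expiry=4+1=5). clock=4
Op 4: insert a.com -> 10.0.0.6 (expiry=4+6=10). clock=4
Op 5: insert b.com -> 10.0.0.4 (expiry=4+6=10). clock=4
Op 6: insert d.com -> 10.0.0.5 (expiry=4+2=6). clock=4
Op 7: tick 5 -> clock=9. purged={d.com}
Op 8: tick 5 -> clock=14. purged={a.com,b.com}
Op 9: insert c.com -> 10.0.0.2 (expiry=14+1=15). clock=14
Op 10: insert d.com -> 10.0.0.1 (expiry=14+6=20). clock=14
Op 11: tick 2 -> clock=16. purged={c.com}
lookup a.com: not in cache (expired or never inserted)

Answer: NXDOMAIN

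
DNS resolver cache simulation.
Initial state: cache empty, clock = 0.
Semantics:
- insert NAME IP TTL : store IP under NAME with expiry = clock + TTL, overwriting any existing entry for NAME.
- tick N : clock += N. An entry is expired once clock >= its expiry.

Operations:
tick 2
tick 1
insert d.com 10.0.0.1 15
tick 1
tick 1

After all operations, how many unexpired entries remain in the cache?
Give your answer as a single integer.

Op 1: tick 2 -> clock=2.
Op 2: tick 1 -> clock=3.
Op 3: insert d.com -> 10.0.0.1 (expiry=3+15=18). clock=3
Op 4: tick 1 -> clock=4.
Op 5: tick 1 -> clock=5.
Final cache (unexpired): {d.com} -> size=1

Answer: 1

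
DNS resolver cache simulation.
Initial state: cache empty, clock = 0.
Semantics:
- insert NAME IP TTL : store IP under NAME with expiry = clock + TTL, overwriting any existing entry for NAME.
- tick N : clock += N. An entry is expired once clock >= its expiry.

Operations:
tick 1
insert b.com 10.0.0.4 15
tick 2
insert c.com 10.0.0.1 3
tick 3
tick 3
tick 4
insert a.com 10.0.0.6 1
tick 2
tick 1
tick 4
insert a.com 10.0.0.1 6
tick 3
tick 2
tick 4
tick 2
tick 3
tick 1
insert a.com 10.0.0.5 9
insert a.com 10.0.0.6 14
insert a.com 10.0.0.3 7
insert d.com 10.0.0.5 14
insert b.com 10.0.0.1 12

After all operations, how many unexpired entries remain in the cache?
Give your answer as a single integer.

Answer: 3

Derivation:
Op 1: tick 1 -> clock=1.
Op 2: insert b.com -> 10.0.0.4 (expiry=1+15=16). clock=1
Op 3: tick 2 -> clock=3.
Op 4: insert c.com -> 10.0.0.1 (expiry=3+3=6). clock=3
Op 5: tick 3 -> clock=6. purged={c.com}
Op 6: tick 3 -> clock=9.
Op 7: tick 4 -> clock=13.
Op 8: insert a.com -> 10.0.0.6 (expiry=13+1=14). clock=13
Op 9: tick 2 -> clock=15. purged={a.com}
Op 10: tick 1 -> clock=16. purged={b.com}
Op 11: tick 4 -> clock=20.
Op 12: insert a.com -> 10.0.0.1 (expiry=20+6=26). clock=20
Op 13: tick 3 -> clock=23.
Op 14: tick 2 -> clock=25.
Op 15: tick 4 -> clock=29. purged={a.com}
Op 16: tick 2 -> clock=31.
Op 17: tick 3 -> clock=34.
Op 18: tick 1 -> clock=35.
Op 19: insert a.com -> 10.0.0.5 (expiry=35+9=44). clock=35
Op 20: insert a.com -> 10.0.0.6 (expiry=35+14=49). clock=35
Op 21: insert a.com -> 10.0.0.3 (expiry=35+7=42). clock=35
Op 22: insert d.com -> 10.0.0.5 (expiry=35+14=49). clock=35
Op 23: insert b.com -> 10.0.0.1 (expiry=35+12=47). clock=35
Final cache (unexpired): {a.com,b.com,d.com} -> size=3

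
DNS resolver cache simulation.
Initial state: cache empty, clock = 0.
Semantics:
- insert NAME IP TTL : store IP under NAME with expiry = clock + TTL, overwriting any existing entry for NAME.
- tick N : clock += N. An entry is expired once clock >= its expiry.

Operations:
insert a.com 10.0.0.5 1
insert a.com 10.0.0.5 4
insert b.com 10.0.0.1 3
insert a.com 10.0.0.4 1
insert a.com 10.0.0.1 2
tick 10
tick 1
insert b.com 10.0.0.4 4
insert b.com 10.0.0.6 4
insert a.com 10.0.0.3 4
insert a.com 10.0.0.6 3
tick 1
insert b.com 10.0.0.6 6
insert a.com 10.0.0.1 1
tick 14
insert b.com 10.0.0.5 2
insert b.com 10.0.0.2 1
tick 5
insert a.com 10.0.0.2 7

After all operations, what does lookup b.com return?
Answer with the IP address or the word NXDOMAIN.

Op 1: insert a.com -> 10.0.0.5 (expiry=0+1=1). clock=0
Op 2: insert a.com -> 10.0.0.5 (expiry=0+4=4). clock=0
Op 3: insert b.com -> 10.0.0.1 (expiry=0+3=3). clock=0
Op 4: insert a.com -> 10.0.0.4 (expiry=0+1=1). clock=0
Op 5: insert a.com -> 10.0.0.1 (expiry=0+2=2). clock=0
Op 6: tick 10 -> clock=10. purged={a.com,b.com}
Op 7: tick 1 -> clock=11.
Op 8: insert b.com -> 10.0.0.4 (expiry=11+4=15). clock=11
Op 9: insert b.com -> 10.0.0.6 (expiry=11+4=15). clock=11
Op 10: insert a.com -> 10.0.0.3 (expiry=11+4=15). clock=11
Op 11: insert a.com -> 10.0.0.6 (expiry=11+3=14). clock=11
Op 12: tick 1 -> clock=12.
Op 13: insert b.com -> 10.0.0.6 (expiry=12+6=18). clock=12
Op 14: insert a.com -> 10.0.0.1 (expiry=12+1=13). clock=12
Op 15: tick 14 -> clock=26. purged={a.com,b.com}
Op 16: insert b.com -> 10.0.0.5 (expiry=26+2=28). clock=26
Op 17: insert b.com -> 10.0.0.2 (expiry=26+1=27). clock=26
Op 18: tick 5 -> clock=31. purged={b.com}
Op 19: insert a.com -> 10.0.0.2 (expiry=31+7=38). clock=31
lookup b.com: not in cache (expired or never inserted)

Answer: NXDOMAIN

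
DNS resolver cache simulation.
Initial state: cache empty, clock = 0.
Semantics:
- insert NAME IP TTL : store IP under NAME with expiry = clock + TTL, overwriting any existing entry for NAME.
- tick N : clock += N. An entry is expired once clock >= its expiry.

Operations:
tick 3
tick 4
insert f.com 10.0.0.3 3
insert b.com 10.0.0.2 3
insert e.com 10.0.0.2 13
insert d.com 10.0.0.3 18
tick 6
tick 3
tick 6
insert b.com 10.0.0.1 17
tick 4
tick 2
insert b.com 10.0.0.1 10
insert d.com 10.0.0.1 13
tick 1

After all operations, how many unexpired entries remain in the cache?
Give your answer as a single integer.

Answer: 2

Derivation:
Op 1: tick 3 -> clock=3.
Op 2: tick 4 -> clock=7.
Op 3: insert f.com -> 10.0.0.3 (expiry=7+3=10). clock=7
Op 4: insert b.com -> 10.0.0.2 (expiry=7+3=10). clock=7
Op 5: insert e.com -> 10.0.0.2 (expiry=7+13=20). clock=7
Op 6: insert d.com -> 10.0.0.3 (expiry=7+18=25). clock=7
Op 7: tick 6 -> clock=13. purged={b.com,f.com}
Op 8: tick 3 -> clock=16.
Op 9: tick 6 -> clock=22. purged={e.com}
Op 10: insert b.com -> 10.0.0.1 (expiry=22+17=39). clock=22
Op 11: tick 4 -> clock=26. purged={d.com}
Op 12: tick 2 -> clock=28.
Op 13: insert b.com -> 10.0.0.1 (expiry=28+10=38). clock=28
Op 14: insert d.com -> 10.0.0.1 (expiry=28+13=41). clock=28
Op 15: tick 1 -> clock=29.
Final cache (unexpired): {b.com,d.com} -> size=2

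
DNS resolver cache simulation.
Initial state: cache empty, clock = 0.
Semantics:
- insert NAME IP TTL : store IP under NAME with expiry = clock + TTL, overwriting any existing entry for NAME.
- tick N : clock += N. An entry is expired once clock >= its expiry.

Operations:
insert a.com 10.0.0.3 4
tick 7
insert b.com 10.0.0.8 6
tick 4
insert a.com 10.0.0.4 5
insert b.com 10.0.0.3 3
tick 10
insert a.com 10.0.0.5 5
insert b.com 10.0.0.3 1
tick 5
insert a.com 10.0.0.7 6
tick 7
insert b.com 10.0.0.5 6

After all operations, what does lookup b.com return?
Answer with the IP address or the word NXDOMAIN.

Op 1: insert a.com -> 10.0.0.3 (expiry=0+4=4). clock=0
Op 2: tick 7 -> clock=7. purged={a.com}
Op 3: insert b.com -> 10.0.0.8 (expiry=7+6=13). clock=7
Op 4: tick 4 -> clock=11.
Op 5: insert a.com -> 10.0.0.4 (expiry=11+5=16). clock=11
Op 6: insert b.com -> 10.0.0.3 (expiry=11+3=14). clock=11
Op 7: tick 10 -> clock=21. purged={a.com,b.com}
Op 8: insert a.com -> 10.0.0.5 (expiry=21+5=26). clock=21
Op 9: insert b.com -> 10.0.0.3 (expiry=21+1=22). clock=21
Op 10: tick 5 -> clock=26. purged={a.com,b.com}
Op 11: insert a.com -> 10.0.0.7 (expiry=26+6=32). clock=26
Op 12: tick 7 -> clock=33. purged={a.com}
Op 13: insert b.com -> 10.0.0.5 (expiry=33+6=39). clock=33
lookup b.com: present, ip=10.0.0.5 expiry=39 > clock=33

Answer: 10.0.0.5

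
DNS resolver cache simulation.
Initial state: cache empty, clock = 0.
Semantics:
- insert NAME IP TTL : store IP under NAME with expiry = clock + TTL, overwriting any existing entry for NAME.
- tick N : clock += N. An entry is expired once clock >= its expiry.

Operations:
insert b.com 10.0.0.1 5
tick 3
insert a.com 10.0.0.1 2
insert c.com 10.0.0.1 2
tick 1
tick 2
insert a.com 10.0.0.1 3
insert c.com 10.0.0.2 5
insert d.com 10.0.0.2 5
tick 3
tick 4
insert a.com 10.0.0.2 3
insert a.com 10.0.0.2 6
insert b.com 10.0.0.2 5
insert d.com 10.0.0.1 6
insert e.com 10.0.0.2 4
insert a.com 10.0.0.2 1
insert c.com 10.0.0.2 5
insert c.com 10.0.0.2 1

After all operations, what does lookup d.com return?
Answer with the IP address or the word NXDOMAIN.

Answer: 10.0.0.1

Derivation:
Op 1: insert b.com -> 10.0.0.1 (expiry=0+5=5). clock=0
Op 2: tick 3 -> clock=3.
Op 3: insert a.com -> 10.0.0.1 (expiry=3+2=5). clock=3
Op 4: insert c.com -> 10.0.0.1 (expiry=3+2=5). clock=3
Op 5: tick 1 -> clock=4.
Op 6: tick 2 -> clock=6. purged={a.com,b.com,c.com}
Op 7: insert a.com -> 10.0.0.1 (expiry=6+3=9). clock=6
Op 8: insert c.com -> 10.0.0.2 (expiry=6+5=11). clock=6
Op 9: insert d.com -> 10.0.0.2 (expiry=6+5=11). clock=6
Op 10: tick 3 -> clock=9. purged={a.com}
Op 11: tick 4 -> clock=13. purged={c.com,d.com}
Op 12: insert a.com -> 10.0.0.2 (expiry=13+3=16). clock=13
Op 13: insert a.com -> 10.0.0.2 (expiry=13+6=19). clock=13
Op 14: insert b.com -> 10.0.0.2 (expiry=13+5=18). clock=13
Op 15: insert d.com -> 10.0.0.1 (expiry=13+6=19). clock=13
Op 16: insert e.com -> 10.0.0.2 (expiry=13+4=17). clock=13
Op 17: insert a.com -> 10.0.0.2 (expiry=13+1=14). clock=13
Op 18: insert c.com -> 10.0.0.2 (expiry=13+5=18). clock=13
Op 19: insert c.com -> 10.0.0.2 (expiry=13+1=14). clock=13
lookup d.com: present, ip=10.0.0.1 expiry=19 > clock=13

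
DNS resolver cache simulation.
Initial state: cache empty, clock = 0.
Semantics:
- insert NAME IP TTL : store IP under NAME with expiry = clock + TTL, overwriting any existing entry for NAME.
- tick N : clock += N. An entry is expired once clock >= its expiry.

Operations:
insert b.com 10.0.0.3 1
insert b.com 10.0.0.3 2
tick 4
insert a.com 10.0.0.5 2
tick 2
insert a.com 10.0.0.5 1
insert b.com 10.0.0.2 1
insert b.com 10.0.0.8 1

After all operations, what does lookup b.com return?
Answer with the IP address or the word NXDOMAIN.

Answer: 10.0.0.8

Derivation:
Op 1: insert b.com -> 10.0.0.3 (expiry=0+1=1). clock=0
Op 2: insert b.com -> 10.0.0.3 (expiry=0+2=2). clock=0
Op 3: tick 4 -> clock=4. purged={b.com}
Op 4: insert a.com -> 10.0.0.5 (expiry=4+2=6). clock=4
Op 5: tick 2 -> clock=6. purged={a.com}
Op 6: insert a.com -> 10.0.0.5 (expiry=6+1=7). clock=6
Op 7: insert b.com -> 10.0.0.2 (expiry=6+1=7). clock=6
Op 8: insert b.com -> 10.0.0.8 (expiry=6+1=7). clock=6
lookup b.com: present, ip=10.0.0.8 expiry=7 > clock=6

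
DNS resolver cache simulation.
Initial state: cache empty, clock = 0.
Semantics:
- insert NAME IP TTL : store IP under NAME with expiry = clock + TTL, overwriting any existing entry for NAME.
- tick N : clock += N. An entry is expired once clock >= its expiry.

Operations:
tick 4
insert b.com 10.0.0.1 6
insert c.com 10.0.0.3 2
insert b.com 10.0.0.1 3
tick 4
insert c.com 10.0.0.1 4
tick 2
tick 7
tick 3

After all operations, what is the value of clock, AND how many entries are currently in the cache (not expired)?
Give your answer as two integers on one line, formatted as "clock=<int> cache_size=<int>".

Op 1: tick 4 -> clock=4.
Op 2: insert b.com -> 10.0.0.1 (expiry=4+6=10). clock=4
Op 3: insert c.com -> 10.0.0.3 (expiry=4+2=6). clock=4
Op 4: insert b.com -> 10.0.0.1 (expiry=4+3=7). clock=4
Op 5: tick 4 -> clock=8. purged={b.com,c.com}
Op 6: insert c.com -> 10.0.0.1 (expiry=8+4=12). clock=8
Op 7: tick 2 -> clock=10.
Op 8: tick 7 -> clock=17. purged={c.com}
Op 9: tick 3 -> clock=20.
Final clock = 20
Final cache (unexpired): {} -> size=0

Answer: clock=20 cache_size=0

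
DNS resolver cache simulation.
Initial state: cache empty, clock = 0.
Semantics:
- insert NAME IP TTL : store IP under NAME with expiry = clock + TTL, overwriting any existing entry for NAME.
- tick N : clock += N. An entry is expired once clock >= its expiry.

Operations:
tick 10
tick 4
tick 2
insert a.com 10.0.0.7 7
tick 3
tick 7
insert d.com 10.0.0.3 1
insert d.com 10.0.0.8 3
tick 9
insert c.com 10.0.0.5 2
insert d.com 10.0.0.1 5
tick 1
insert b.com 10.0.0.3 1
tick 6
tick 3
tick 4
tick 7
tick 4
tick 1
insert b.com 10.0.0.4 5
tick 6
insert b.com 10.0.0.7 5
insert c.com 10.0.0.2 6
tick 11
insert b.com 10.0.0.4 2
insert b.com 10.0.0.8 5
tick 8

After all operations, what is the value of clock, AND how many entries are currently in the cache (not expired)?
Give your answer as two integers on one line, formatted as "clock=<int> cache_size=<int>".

Answer: clock=86 cache_size=0

Derivation:
Op 1: tick 10 -> clock=10.
Op 2: tick 4 -> clock=14.
Op 3: tick 2 -> clock=16.
Op 4: insert a.com -> 10.0.0.7 (expiry=16+7=23). clock=16
Op 5: tick 3 -> clock=19.
Op 6: tick 7 -> clock=26. purged={a.com}
Op 7: insert d.com -> 10.0.0.3 (expiry=26+1=27). clock=26
Op 8: insert d.com -> 10.0.0.8 (expiry=26+3=29). clock=26
Op 9: tick 9 -> clock=35. purged={d.com}
Op 10: insert c.com -> 10.0.0.5 (expiry=35+2=37). clock=35
Op 11: insert d.com -> 10.0.0.1 (expiry=35+5=40). clock=35
Op 12: tick 1 -> clock=36.
Op 13: insert b.com -> 10.0.0.3 (expiry=36+1=37). clock=36
Op 14: tick 6 -> clock=42. purged={b.com,c.com,d.com}
Op 15: tick 3 -> clock=45.
Op 16: tick 4 -> clock=49.
Op 17: tick 7 -> clock=56.
Op 18: tick 4 -> clock=60.
Op 19: tick 1 -> clock=61.
Op 20: insert b.com -> 10.0.0.4 (expiry=61+5=66). clock=61
Op 21: tick 6 -> clock=67. purged={b.com}
Op 22: insert b.com -> 10.0.0.7 (expiry=67+5=72). clock=67
Op 23: insert c.com -> 10.0.0.2 (expiry=67+6=73). clock=67
Op 24: tick 11 -> clock=78. purged={b.com,c.com}
Op 25: insert b.com -> 10.0.0.4 (expiry=78+2=80). clock=78
Op 26: insert b.com -> 10.0.0.8 (expiry=78+5=83). clock=78
Op 27: tick 8 -> clock=86. purged={b.com}
Final clock = 86
Final cache (unexpired): {} -> size=0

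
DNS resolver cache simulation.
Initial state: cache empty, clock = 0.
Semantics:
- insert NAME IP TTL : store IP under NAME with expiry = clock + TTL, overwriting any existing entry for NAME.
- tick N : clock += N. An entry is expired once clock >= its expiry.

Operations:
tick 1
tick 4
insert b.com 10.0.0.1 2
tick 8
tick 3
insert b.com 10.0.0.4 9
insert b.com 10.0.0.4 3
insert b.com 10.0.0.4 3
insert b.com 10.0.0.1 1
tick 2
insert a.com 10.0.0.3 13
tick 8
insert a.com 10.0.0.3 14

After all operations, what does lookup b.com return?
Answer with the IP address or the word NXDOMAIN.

Op 1: tick 1 -> clock=1.
Op 2: tick 4 -> clock=5.
Op 3: insert b.com -> 10.0.0.1 (expiry=5+2=7). clock=5
Op 4: tick 8 -> clock=13. purged={b.com}
Op 5: tick 3 -> clock=16.
Op 6: insert b.com -> 10.0.0.4 (expiry=16+9=25). clock=16
Op 7: insert b.com -> 10.0.0.4 (expiry=16+3=19). clock=16
Op 8: insert b.com -> 10.0.0.4 (expiry=16+3=19). clock=16
Op 9: insert b.com -> 10.0.0.1 (expiry=16+1=17). clock=16
Op 10: tick 2 -> clock=18. purged={b.com}
Op 11: insert a.com -> 10.0.0.3 (expiry=18+13=31). clock=18
Op 12: tick 8 -> clock=26.
Op 13: insert a.com -> 10.0.0.3 (expiry=26+14=40). clock=26
lookup b.com: not in cache (expired or never inserted)

Answer: NXDOMAIN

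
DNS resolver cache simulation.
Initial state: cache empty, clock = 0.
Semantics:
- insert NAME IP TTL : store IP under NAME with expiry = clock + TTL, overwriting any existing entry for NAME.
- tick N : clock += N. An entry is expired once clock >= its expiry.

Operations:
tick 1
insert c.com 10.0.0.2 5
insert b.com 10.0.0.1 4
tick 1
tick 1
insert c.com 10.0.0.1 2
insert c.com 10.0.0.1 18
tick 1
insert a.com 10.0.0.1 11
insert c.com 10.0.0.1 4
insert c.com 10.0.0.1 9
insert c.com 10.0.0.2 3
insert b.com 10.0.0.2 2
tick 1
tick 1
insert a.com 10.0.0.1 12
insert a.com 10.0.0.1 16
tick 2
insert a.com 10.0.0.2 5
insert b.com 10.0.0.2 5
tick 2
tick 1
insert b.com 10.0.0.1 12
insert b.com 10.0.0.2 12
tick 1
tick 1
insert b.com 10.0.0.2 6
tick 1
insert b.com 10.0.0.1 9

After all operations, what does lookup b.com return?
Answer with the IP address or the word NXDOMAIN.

Answer: 10.0.0.1

Derivation:
Op 1: tick 1 -> clock=1.
Op 2: insert c.com -> 10.0.0.2 (expiry=1+5=6). clock=1
Op 3: insert b.com -> 10.0.0.1 (expiry=1+4=5). clock=1
Op 4: tick 1 -> clock=2.
Op 5: tick 1 -> clock=3.
Op 6: insert c.com -> 10.0.0.1 (expiry=3+2=5). clock=3
Op 7: insert c.com -> 10.0.0.1 (expiry=3+18=21). clock=3
Op 8: tick 1 -> clock=4.
Op 9: insert a.com -> 10.0.0.1 (expiry=4+11=15). clock=4
Op 10: insert c.com -> 10.0.0.1 (expiry=4+4=8). clock=4
Op 11: insert c.com -> 10.0.0.1 (expiry=4+9=13). clock=4
Op 12: insert c.com -> 10.0.0.2 (expiry=4+3=7). clock=4
Op 13: insert b.com -> 10.0.0.2 (expiry=4+2=6). clock=4
Op 14: tick 1 -> clock=5.
Op 15: tick 1 -> clock=6. purged={b.com}
Op 16: insert a.com -> 10.0.0.1 (expiry=6+12=18). clock=6
Op 17: insert a.com -> 10.0.0.1 (expiry=6+16=22). clock=6
Op 18: tick 2 -> clock=8. purged={c.com}
Op 19: insert a.com -> 10.0.0.2 (expiry=8+5=13). clock=8
Op 20: insert b.com -> 10.0.0.2 (expiry=8+5=13). clock=8
Op 21: tick 2 -> clock=10.
Op 22: tick 1 -> clock=11.
Op 23: insert b.com -> 10.0.0.1 (expiry=11+12=23). clock=11
Op 24: insert b.com -> 10.0.0.2 (expiry=11+12=23). clock=11
Op 25: tick 1 -> clock=12.
Op 26: tick 1 -> clock=13. purged={a.com}
Op 27: insert b.com -> 10.0.0.2 (expiry=13+6=19). clock=13
Op 28: tick 1 -> clock=14.
Op 29: insert b.com -> 10.0.0.1 (expiry=14+9=23). clock=14
lookup b.com: present, ip=10.0.0.1 expiry=23 > clock=14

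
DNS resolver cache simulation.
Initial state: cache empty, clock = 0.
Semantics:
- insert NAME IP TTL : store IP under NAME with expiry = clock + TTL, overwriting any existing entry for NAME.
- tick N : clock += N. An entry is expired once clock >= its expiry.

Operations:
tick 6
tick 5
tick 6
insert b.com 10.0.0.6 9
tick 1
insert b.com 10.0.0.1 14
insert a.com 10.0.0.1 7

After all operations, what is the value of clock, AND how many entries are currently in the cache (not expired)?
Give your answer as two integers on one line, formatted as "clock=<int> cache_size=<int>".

Op 1: tick 6 -> clock=6.
Op 2: tick 5 -> clock=11.
Op 3: tick 6 -> clock=17.
Op 4: insert b.com -> 10.0.0.6 (expiry=17+9=26). clock=17
Op 5: tick 1 -> clock=18.
Op 6: insert b.com -> 10.0.0.1 (expiry=18+14=32). clock=18
Op 7: insert a.com -> 10.0.0.1 (expiry=18+7=25). clock=18
Final clock = 18
Final cache (unexpired): {a.com,b.com} -> size=2

Answer: clock=18 cache_size=2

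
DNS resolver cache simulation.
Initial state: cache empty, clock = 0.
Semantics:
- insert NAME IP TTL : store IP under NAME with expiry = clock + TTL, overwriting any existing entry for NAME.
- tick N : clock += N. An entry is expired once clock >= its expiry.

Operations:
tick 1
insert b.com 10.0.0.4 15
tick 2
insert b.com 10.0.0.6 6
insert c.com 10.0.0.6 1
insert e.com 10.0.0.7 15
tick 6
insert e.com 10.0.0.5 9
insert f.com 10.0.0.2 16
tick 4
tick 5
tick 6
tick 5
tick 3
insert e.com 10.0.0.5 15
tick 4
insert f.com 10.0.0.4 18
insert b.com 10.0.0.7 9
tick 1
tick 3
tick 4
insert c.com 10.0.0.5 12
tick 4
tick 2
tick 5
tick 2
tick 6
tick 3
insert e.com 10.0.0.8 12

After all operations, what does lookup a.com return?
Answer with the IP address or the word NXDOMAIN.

Answer: NXDOMAIN

Derivation:
Op 1: tick 1 -> clock=1.
Op 2: insert b.com -> 10.0.0.4 (expiry=1+15=16). clock=1
Op 3: tick 2 -> clock=3.
Op 4: insert b.com -> 10.0.0.6 (expiry=3+6=9). clock=3
Op 5: insert c.com -> 10.0.0.6 (expiry=3+1=4). clock=3
Op 6: insert e.com -> 10.0.0.7 (expiry=3+15=18). clock=3
Op 7: tick 6 -> clock=9. purged={b.com,c.com}
Op 8: insert e.com -> 10.0.0.5 (expiry=9+9=18). clock=9
Op 9: insert f.com -> 10.0.0.2 (expiry=9+16=25). clock=9
Op 10: tick 4 -> clock=13.
Op 11: tick 5 -> clock=18. purged={e.com}
Op 12: tick 6 -> clock=24.
Op 13: tick 5 -> clock=29. purged={f.com}
Op 14: tick 3 -> clock=32.
Op 15: insert e.com -> 10.0.0.5 (expiry=32+15=47). clock=32
Op 16: tick 4 -> clock=36.
Op 17: insert f.com -> 10.0.0.4 (expiry=36+18=54). clock=36
Op 18: insert b.com -> 10.0.0.7 (expiry=36+9=45). clock=36
Op 19: tick 1 -> clock=37.
Op 20: tick 3 -> clock=40.
Op 21: tick 4 -> clock=44.
Op 22: insert c.com -> 10.0.0.5 (expiry=44+12=56). clock=44
Op 23: tick 4 -> clock=48. purged={b.com,e.com}
Op 24: tick 2 -> clock=50.
Op 25: tick 5 -> clock=55. purged={f.com}
Op 26: tick 2 -> clock=57. purged={c.com}
Op 27: tick 6 -> clock=63.
Op 28: tick 3 -> clock=66.
Op 29: insert e.com -> 10.0.0.8 (expiry=66+12=78). clock=66
lookup a.com: not in cache (expired or never inserted)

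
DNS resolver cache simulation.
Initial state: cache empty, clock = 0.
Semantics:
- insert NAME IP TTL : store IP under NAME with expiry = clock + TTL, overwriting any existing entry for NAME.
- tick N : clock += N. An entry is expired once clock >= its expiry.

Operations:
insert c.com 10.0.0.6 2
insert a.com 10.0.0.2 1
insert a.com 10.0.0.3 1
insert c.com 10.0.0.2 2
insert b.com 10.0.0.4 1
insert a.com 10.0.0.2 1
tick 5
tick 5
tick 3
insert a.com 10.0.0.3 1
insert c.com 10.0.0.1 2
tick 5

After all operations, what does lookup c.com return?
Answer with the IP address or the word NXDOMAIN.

Answer: NXDOMAIN

Derivation:
Op 1: insert c.com -> 10.0.0.6 (expiry=0+2=2). clock=0
Op 2: insert a.com -> 10.0.0.2 (expiry=0+1=1). clock=0
Op 3: insert a.com -> 10.0.0.3 (expiry=0+1=1). clock=0
Op 4: insert c.com -> 10.0.0.2 (expiry=0+2=2). clock=0
Op 5: insert b.com -> 10.0.0.4 (expiry=0+1=1). clock=0
Op 6: insert a.com -> 10.0.0.2 (expiry=0+1=1). clock=0
Op 7: tick 5 -> clock=5. purged={a.com,b.com,c.com}
Op 8: tick 5 -> clock=10.
Op 9: tick 3 -> clock=13.
Op 10: insert a.com -> 10.0.0.3 (expiry=13+1=14). clock=13
Op 11: insert c.com -> 10.0.0.1 (expiry=13+2=15). clock=13
Op 12: tick 5 -> clock=18. purged={a.com,c.com}
lookup c.com: not in cache (expired or never inserted)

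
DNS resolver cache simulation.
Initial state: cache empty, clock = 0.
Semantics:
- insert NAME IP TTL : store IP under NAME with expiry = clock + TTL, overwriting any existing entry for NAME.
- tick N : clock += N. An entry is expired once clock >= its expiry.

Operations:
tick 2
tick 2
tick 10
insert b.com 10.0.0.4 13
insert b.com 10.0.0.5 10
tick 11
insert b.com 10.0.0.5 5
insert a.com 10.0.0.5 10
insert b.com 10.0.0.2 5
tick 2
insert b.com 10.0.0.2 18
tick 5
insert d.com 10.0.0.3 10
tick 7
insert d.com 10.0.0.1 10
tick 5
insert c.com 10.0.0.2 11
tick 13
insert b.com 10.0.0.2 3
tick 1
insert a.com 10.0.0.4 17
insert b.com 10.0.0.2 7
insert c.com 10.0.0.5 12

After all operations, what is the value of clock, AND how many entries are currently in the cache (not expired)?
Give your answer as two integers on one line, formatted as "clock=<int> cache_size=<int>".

Answer: clock=58 cache_size=3

Derivation:
Op 1: tick 2 -> clock=2.
Op 2: tick 2 -> clock=4.
Op 3: tick 10 -> clock=14.
Op 4: insert b.com -> 10.0.0.4 (expiry=14+13=27). clock=14
Op 5: insert b.com -> 10.0.0.5 (expiry=14+10=24). clock=14
Op 6: tick 11 -> clock=25. purged={b.com}
Op 7: insert b.com -> 10.0.0.5 (expiry=25+5=30). clock=25
Op 8: insert a.com -> 10.0.0.5 (expiry=25+10=35). clock=25
Op 9: insert b.com -> 10.0.0.2 (expiry=25+5=30). clock=25
Op 10: tick 2 -> clock=27.
Op 11: insert b.com -> 10.0.0.2 (expiry=27+18=45). clock=27
Op 12: tick 5 -> clock=32.
Op 13: insert d.com -> 10.0.0.3 (expiry=32+10=42). clock=32
Op 14: tick 7 -> clock=39. purged={a.com}
Op 15: insert d.com -> 10.0.0.1 (expiry=39+10=49). clock=39
Op 16: tick 5 -> clock=44.
Op 17: insert c.com -> 10.0.0.2 (expiry=44+11=55). clock=44
Op 18: tick 13 -> clock=57. purged={b.com,c.com,d.com}
Op 19: insert b.com -> 10.0.0.2 (expiry=57+3=60). clock=57
Op 20: tick 1 -> clock=58.
Op 21: insert a.com -> 10.0.0.4 (expiry=58+17=75). clock=58
Op 22: insert b.com -> 10.0.0.2 (expiry=58+7=65). clock=58
Op 23: insert c.com -> 10.0.0.5 (expiry=58+12=70). clock=58
Final clock = 58
Final cache (unexpired): {a.com,b.com,c.com} -> size=3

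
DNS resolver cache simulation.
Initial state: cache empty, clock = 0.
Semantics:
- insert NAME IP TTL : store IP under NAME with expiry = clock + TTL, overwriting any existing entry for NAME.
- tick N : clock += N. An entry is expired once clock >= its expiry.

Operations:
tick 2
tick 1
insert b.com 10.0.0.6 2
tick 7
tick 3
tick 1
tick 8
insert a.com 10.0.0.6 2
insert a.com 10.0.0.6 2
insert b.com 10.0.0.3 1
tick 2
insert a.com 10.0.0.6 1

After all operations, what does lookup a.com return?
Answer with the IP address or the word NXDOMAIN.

Op 1: tick 2 -> clock=2.
Op 2: tick 1 -> clock=3.
Op 3: insert b.com -> 10.0.0.6 (expiry=3+2=5). clock=3
Op 4: tick 7 -> clock=10. purged={b.com}
Op 5: tick 3 -> clock=13.
Op 6: tick 1 -> clock=14.
Op 7: tick 8 -> clock=22.
Op 8: insert a.com -> 10.0.0.6 (expiry=22+2=24). clock=22
Op 9: insert a.com -> 10.0.0.6 (expiry=22+2=24). clock=22
Op 10: insert b.com -> 10.0.0.3 (expiry=22+1=23). clock=22
Op 11: tick 2 -> clock=24. purged={a.com,b.com}
Op 12: insert a.com -> 10.0.0.6 (expiry=24+1=25). clock=24
lookup a.com: present, ip=10.0.0.6 expiry=25 > clock=24

Answer: 10.0.0.6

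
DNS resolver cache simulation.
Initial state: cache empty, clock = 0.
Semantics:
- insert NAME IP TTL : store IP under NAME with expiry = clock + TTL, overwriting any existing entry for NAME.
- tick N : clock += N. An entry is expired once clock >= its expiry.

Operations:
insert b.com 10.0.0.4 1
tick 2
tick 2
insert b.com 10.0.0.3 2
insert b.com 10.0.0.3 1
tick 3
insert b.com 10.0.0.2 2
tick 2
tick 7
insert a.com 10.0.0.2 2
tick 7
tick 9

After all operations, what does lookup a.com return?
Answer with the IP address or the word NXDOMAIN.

Answer: NXDOMAIN

Derivation:
Op 1: insert b.com -> 10.0.0.4 (expiry=0+1=1). clock=0
Op 2: tick 2 -> clock=2. purged={b.com}
Op 3: tick 2 -> clock=4.
Op 4: insert b.com -> 10.0.0.3 (expiry=4+2=6). clock=4
Op 5: insert b.com -> 10.0.0.3 (expiry=4+1=5). clock=4
Op 6: tick 3 -> clock=7. purged={b.com}
Op 7: insert b.com -> 10.0.0.2 (expiry=7+2=9). clock=7
Op 8: tick 2 -> clock=9. purged={b.com}
Op 9: tick 7 -> clock=16.
Op 10: insert a.com -> 10.0.0.2 (expiry=16+2=18). clock=16
Op 11: tick 7 -> clock=23. purged={a.com}
Op 12: tick 9 -> clock=32.
lookup a.com: not in cache (expired or never inserted)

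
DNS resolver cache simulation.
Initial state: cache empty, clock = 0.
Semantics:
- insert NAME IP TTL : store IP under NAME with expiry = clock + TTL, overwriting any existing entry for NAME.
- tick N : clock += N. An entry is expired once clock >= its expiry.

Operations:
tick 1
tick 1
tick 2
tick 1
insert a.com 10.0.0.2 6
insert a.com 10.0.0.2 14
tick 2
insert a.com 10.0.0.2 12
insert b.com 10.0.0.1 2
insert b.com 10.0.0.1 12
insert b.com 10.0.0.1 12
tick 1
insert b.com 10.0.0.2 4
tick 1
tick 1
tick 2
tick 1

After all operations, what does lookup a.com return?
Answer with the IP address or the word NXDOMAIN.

Answer: 10.0.0.2

Derivation:
Op 1: tick 1 -> clock=1.
Op 2: tick 1 -> clock=2.
Op 3: tick 2 -> clock=4.
Op 4: tick 1 -> clock=5.
Op 5: insert a.com -> 10.0.0.2 (expiry=5+6=11). clock=5
Op 6: insert a.com -> 10.0.0.2 (expiry=5+14=19). clock=5
Op 7: tick 2 -> clock=7.
Op 8: insert a.com -> 10.0.0.2 (expiry=7+12=19). clock=7
Op 9: insert b.com -> 10.0.0.1 (expiry=7+2=9). clock=7
Op 10: insert b.com -> 10.0.0.1 (expiry=7+12=19). clock=7
Op 11: insert b.com -> 10.0.0.1 (expiry=7+12=19). clock=7
Op 12: tick 1 -> clock=8.
Op 13: insert b.com -> 10.0.0.2 (expiry=8+4=12). clock=8
Op 14: tick 1 -> clock=9.
Op 15: tick 1 -> clock=10.
Op 16: tick 2 -> clock=12. purged={b.com}
Op 17: tick 1 -> clock=13.
lookup a.com: present, ip=10.0.0.2 expiry=19 > clock=13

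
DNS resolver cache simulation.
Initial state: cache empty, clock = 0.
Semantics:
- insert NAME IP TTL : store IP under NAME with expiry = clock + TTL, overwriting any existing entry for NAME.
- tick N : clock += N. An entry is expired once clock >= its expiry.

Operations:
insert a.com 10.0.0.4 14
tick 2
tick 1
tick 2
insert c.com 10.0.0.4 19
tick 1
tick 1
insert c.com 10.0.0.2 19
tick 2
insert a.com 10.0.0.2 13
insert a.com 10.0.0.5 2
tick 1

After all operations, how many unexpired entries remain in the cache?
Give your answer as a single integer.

Op 1: insert a.com -> 10.0.0.4 (expiry=0+14=14). clock=0
Op 2: tick 2 -> clock=2.
Op 3: tick 1 -> clock=3.
Op 4: tick 2 -> clock=5.
Op 5: insert c.com -> 10.0.0.4 (expiry=5+19=24). clock=5
Op 6: tick 1 -> clock=6.
Op 7: tick 1 -> clock=7.
Op 8: insert c.com -> 10.0.0.2 (expiry=7+19=26). clock=7
Op 9: tick 2 -> clock=9.
Op 10: insert a.com -> 10.0.0.2 (expiry=9+13=22). clock=9
Op 11: insert a.com -> 10.0.0.5 (expiry=9+2=11). clock=9
Op 12: tick 1 -> clock=10.
Final cache (unexpired): {a.com,c.com} -> size=2

Answer: 2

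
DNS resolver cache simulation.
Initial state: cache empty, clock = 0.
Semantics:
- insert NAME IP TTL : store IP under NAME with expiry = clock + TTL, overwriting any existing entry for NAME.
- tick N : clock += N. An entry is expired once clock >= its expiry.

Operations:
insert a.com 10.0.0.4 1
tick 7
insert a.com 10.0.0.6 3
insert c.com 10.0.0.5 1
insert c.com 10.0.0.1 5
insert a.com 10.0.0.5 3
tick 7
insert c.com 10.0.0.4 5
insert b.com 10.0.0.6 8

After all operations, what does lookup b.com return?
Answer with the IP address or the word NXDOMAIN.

Answer: 10.0.0.6

Derivation:
Op 1: insert a.com -> 10.0.0.4 (expiry=0+1=1). clock=0
Op 2: tick 7 -> clock=7. purged={a.com}
Op 3: insert a.com -> 10.0.0.6 (expiry=7+3=10). clock=7
Op 4: insert c.com -> 10.0.0.5 (expiry=7+1=8). clock=7
Op 5: insert c.com -> 10.0.0.1 (expiry=7+5=12). clock=7
Op 6: insert a.com -> 10.0.0.5 (expiry=7+3=10). clock=7
Op 7: tick 7 -> clock=14. purged={a.com,c.com}
Op 8: insert c.com -> 10.0.0.4 (expiry=14+5=19). clock=14
Op 9: insert b.com -> 10.0.0.6 (expiry=14+8=22). clock=14
lookup b.com: present, ip=10.0.0.6 expiry=22 > clock=14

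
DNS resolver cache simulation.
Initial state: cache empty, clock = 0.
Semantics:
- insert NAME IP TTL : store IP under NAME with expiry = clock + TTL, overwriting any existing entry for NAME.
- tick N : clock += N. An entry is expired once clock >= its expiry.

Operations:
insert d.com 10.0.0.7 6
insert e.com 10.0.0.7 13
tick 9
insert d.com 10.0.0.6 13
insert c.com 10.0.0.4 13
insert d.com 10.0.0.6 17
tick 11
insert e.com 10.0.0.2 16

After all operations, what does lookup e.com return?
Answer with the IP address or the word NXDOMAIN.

Answer: 10.0.0.2

Derivation:
Op 1: insert d.com -> 10.0.0.7 (expiry=0+6=6). clock=0
Op 2: insert e.com -> 10.0.0.7 (expiry=0+13=13). clock=0
Op 3: tick 9 -> clock=9. purged={d.com}
Op 4: insert d.com -> 10.0.0.6 (expiry=9+13=22). clock=9
Op 5: insert c.com -> 10.0.0.4 (expiry=9+13=22). clock=9
Op 6: insert d.com -> 10.0.0.6 (expiry=9+17=26). clock=9
Op 7: tick 11 -> clock=20. purged={e.com}
Op 8: insert e.com -> 10.0.0.2 (expiry=20+16=36). clock=20
lookup e.com: present, ip=10.0.0.2 expiry=36 > clock=20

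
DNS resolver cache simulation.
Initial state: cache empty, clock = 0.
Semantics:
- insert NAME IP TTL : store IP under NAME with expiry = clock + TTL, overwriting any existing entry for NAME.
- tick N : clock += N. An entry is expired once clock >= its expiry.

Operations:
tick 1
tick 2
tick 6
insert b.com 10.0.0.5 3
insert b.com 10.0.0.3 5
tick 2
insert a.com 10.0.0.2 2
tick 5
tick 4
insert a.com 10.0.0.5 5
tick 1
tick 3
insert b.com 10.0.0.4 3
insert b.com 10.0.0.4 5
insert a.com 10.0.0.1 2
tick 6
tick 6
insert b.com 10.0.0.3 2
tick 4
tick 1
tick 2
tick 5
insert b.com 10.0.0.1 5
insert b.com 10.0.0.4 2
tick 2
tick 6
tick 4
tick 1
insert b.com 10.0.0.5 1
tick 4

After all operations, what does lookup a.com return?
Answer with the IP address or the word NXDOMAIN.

Op 1: tick 1 -> clock=1.
Op 2: tick 2 -> clock=3.
Op 3: tick 6 -> clock=9.
Op 4: insert b.com -> 10.0.0.5 (expiry=9+3=12). clock=9
Op 5: insert b.com -> 10.0.0.3 (expiry=9+5=14). clock=9
Op 6: tick 2 -> clock=11.
Op 7: insert a.com -> 10.0.0.2 (expiry=11+2=13). clock=11
Op 8: tick 5 -> clock=16. purged={a.com,b.com}
Op 9: tick 4 -> clock=20.
Op 10: insert a.com -> 10.0.0.5 (expiry=20+5=25). clock=20
Op 11: tick 1 -> clock=21.
Op 12: tick 3 -> clock=24.
Op 13: insert b.com -> 10.0.0.4 (expiry=24+3=27). clock=24
Op 14: insert b.com -> 10.0.0.4 (expiry=24+5=29). clock=24
Op 15: insert a.com -> 10.0.0.1 (expiry=24+2=26). clock=24
Op 16: tick 6 -> clock=30. purged={a.com,b.com}
Op 17: tick 6 -> clock=36.
Op 18: insert b.com -> 10.0.0.3 (expiry=36+2=38). clock=36
Op 19: tick 4 -> clock=40. purged={b.com}
Op 20: tick 1 -> clock=41.
Op 21: tick 2 -> clock=43.
Op 22: tick 5 -> clock=48.
Op 23: insert b.com -> 10.0.0.1 (expiry=48+5=53). clock=48
Op 24: insert b.com -> 10.0.0.4 (expiry=48+2=50). clock=48
Op 25: tick 2 -> clock=50. purged={b.com}
Op 26: tick 6 -> clock=56.
Op 27: tick 4 -> clock=60.
Op 28: tick 1 -> clock=61.
Op 29: insert b.com -> 10.0.0.5 (expiry=61+1=62). clock=61
Op 30: tick 4 -> clock=65. purged={b.com}
lookup a.com: not in cache (expired or never inserted)

Answer: NXDOMAIN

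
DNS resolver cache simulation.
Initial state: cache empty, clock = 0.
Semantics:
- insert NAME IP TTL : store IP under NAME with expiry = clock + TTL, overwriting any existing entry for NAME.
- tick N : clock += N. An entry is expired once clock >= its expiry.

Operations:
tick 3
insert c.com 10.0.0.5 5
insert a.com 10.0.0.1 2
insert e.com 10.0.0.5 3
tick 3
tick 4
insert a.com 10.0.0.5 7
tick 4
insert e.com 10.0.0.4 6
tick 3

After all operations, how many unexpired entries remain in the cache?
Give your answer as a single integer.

Answer: 1

Derivation:
Op 1: tick 3 -> clock=3.
Op 2: insert c.com -> 10.0.0.5 (expiry=3+5=8). clock=3
Op 3: insert a.com -> 10.0.0.1 (expiry=3+2=5). clock=3
Op 4: insert e.com -> 10.0.0.5 (expiry=3+3=6). clock=3
Op 5: tick 3 -> clock=6. purged={a.com,e.com}
Op 6: tick 4 -> clock=10. purged={c.com}
Op 7: insert a.com -> 10.0.0.5 (expiry=10+7=17). clock=10
Op 8: tick 4 -> clock=14.
Op 9: insert e.com -> 10.0.0.4 (expiry=14+6=20). clock=14
Op 10: tick 3 -> clock=17. purged={a.com}
Final cache (unexpired): {e.com} -> size=1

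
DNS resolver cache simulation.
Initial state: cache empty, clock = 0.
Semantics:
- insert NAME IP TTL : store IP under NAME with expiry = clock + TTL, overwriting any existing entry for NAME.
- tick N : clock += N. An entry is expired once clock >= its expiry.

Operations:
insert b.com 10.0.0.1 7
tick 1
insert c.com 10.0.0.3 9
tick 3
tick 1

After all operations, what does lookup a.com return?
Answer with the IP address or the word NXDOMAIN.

Answer: NXDOMAIN

Derivation:
Op 1: insert b.com -> 10.0.0.1 (expiry=0+7=7). clock=0
Op 2: tick 1 -> clock=1.
Op 3: insert c.com -> 10.0.0.3 (expiry=1+9=10). clock=1
Op 4: tick 3 -> clock=4.
Op 5: tick 1 -> clock=5.
lookup a.com: not in cache (expired or never inserted)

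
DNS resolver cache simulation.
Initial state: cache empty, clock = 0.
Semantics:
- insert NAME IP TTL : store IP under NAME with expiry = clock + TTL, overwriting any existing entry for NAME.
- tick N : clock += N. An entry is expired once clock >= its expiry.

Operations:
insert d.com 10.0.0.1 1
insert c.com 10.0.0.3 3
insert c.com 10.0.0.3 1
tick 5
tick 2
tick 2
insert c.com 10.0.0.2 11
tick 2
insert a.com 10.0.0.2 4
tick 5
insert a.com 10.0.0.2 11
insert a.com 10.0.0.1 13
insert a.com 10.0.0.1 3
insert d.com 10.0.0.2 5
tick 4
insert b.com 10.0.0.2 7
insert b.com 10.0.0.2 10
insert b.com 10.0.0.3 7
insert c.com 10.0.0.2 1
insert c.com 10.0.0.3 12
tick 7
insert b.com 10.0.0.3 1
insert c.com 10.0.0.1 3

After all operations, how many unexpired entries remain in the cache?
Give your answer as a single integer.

Answer: 2

Derivation:
Op 1: insert d.com -> 10.0.0.1 (expiry=0+1=1). clock=0
Op 2: insert c.com -> 10.0.0.3 (expiry=0+3=3). clock=0
Op 3: insert c.com -> 10.0.0.3 (expiry=0+1=1). clock=0
Op 4: tick 5 -> clock=5. purged={c.com,d.com}
Op 5: tick 2 -> clock=7.
Op 6: tick 2 -> clock=9.
Op 7: insert c.com -> 10.0.0.2 (expiry=9+11=20). clock=9
Op 8: tick 2 -> clock=11.
Op 9: insert a.com -> 10.0.0.2 (expiry=11+4=15). clock=11
Op 10: tick 5 -> clock=16. purged={a.com}
Op 11: insert a.com -> 10.0.0.2 (expiry=16+11=27). clock=16
Op 12: insert a.com -> 10.0.0.1 (expiry=16+13=29). clock=16
Op 13: insert a.com -> 10.0.0.1 (expiry=16+3=19). clock=16
Op 14: insert d.com -> 10.0.0.2 (expiry=16+5=21). clock=16
Op 15: tick 4 -> clock=20. purged={a.com,c.com}
Op 16: insert b.com -> 10.0.0.2 (expiry=20+7=27). clock=20
Op 17: insert b.com -> 10.0.0.2 (expiry=20+10=30). clock=20
Op 18: insert b.com -> 10.0.0.3 (expiry=20+7=27). clock=20
Op 19: insert c.com -> 10.0.0.2 (expiry=20+1=21). clock=20
Op 20: insert c.com -> 10.0.0.3 (expiry=20+12=32). clock=20
Op 21: tick 7 -> clock=27. purged={b.com,d.com}
Op 22: insert b.com -> 10.0.0.3 (expiry=27+1=28). clock=27
Op 23: insert c.com -> 10.0.0.1 (expiry=27+3=30). clock=27
Final cache (unexpired): {b.com,c.com} -> size=2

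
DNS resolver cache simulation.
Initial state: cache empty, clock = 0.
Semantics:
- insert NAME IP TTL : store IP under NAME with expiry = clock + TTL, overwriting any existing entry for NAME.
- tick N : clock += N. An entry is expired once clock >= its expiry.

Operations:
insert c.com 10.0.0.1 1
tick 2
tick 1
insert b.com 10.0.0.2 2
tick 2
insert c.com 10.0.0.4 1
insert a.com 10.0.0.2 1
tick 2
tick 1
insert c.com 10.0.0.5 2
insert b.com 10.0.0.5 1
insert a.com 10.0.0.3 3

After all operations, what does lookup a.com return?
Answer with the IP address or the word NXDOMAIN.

Answer: 10.0.0.3

Derivation:
Op 1: insert c.com -> 10.0.0.1 (expiry=0+1=1). clock=0
Op 2: tick 2 -> clock=2. purged={c.com}
Op 3: tick 1 -> clock=3.
Op 4: insert b.com -> 10.0.0.2 (expiry=3+2=5). clock=3
Op 5: tick 2 -> clock=5. purged={b.com}
Op 6: insert c.com -> 10.0.0.4 (expiry=5+1=6). clock=5
Op 7: insert a.com -> 10.0.0.2 (expiry=5+1=6). clock=5
Op 8: tick 2 -> clock=7. purged={a.com,c.com}
Op 9: tick 1 -> clock=8.
Op 10: insert c.com -> 10.0.0.5 (expiry=8+2=10). clock=8
Op 11: insert b.com -> 10.0.0.5 (expiry=8+1=9). clock=8
Op 12: insert a.com -> 10.0.0.3 (expiry=8+3=11). clock=8
lookup a.com: present, ip=10.0.0.3 expiry=11 > clock=8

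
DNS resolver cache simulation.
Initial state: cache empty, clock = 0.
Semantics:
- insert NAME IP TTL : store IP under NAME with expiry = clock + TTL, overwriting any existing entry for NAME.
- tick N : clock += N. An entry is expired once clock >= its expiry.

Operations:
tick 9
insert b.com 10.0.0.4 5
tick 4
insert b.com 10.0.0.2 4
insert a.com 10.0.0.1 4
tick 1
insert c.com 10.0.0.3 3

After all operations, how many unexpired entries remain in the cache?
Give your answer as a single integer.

Answer: 3

Derivation:
Op 1: tick 9 -> clock=9.
Op 2: insert b.com -> 10.0.0.4 (expiry=9+5=14). clock=9
Op 3: tick 4 -> clock=13.
Op 4: insert b.com -> 10.0.0.2 (expiry=13+4=17). clock=13
Op 5: insert a.com -> 10.0.0.1 (expiry=13+4=17). clock=13
Op 6: tick 1 -> clock=14.
Op 7: insert c.com -> 10.0.0.3 (expiry=14+3=17). clock=14
Final cache (unexpired): {a.com,b.com,c.com} -> size=3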